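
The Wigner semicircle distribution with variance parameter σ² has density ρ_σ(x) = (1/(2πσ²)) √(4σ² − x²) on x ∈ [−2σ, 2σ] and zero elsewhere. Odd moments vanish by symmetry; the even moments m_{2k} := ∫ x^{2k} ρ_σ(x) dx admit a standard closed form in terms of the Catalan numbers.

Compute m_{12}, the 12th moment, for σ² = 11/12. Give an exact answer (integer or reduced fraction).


By the scaled semicircle moment identity, m_{2k} = σ^{2k} · C_k with k = 6.
C_6 = (1/(k+1)) · C(2k, k) = (1/7) · C(12, 6) = (1/7) · 924 = 132.
σ^{2k} = (σ²)^k = (11/12)^6 = 1771561/2985984.

Therefore m_{12} = σ^{12} · C_6 = (1771561/2985984) · 132 = 19487171/248832.


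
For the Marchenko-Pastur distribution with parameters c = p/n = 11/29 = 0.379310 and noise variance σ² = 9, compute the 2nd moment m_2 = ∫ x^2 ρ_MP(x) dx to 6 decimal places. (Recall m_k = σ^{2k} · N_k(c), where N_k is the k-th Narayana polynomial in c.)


E[X²] = σ⁴ (1 + c) (second MP moment). With σ² = 9 (so σ⁴ = 81) and c = 11/29 = 0.379310: E[X²] = 81 · (1 + 0.379310) = 81 · 1.379310.

So E[X^2] = 111.724138.


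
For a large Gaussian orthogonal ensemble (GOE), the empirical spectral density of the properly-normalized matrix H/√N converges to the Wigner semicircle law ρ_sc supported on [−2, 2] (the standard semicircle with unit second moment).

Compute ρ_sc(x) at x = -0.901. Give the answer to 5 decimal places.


ρ_sc(x) = (1/(2π)) √(4 − x²). With x = -0.901:
  4 − x² = 4 − (-0.901)² = 4 − 0.811801 = 3.188199.
  √(4 − x²) = 1.785553.
  1/(2π) = 0.159155.
  ρ_sc(-0.901) = 0.159155 · 1.785553 = 0.284180.

Rounded to 5 decimal places: ρ_sc(-0.901) ≈ 0.28418.


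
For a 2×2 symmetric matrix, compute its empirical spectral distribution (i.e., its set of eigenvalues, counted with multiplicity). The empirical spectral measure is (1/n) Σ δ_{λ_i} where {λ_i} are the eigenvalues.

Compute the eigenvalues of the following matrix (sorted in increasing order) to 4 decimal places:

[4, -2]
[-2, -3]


Since M is real symmetric, both eigenvalues are real; they are the roots of det(λI − M) = λ² − (tr M) λ + det M.
tr M = 4 + (-3) = 1.
det M = 4·(-3) − (-2)² = -12 − 4 = -16.
Characteristic polynomial: λ² − λ − 16 = 0.
Discriminant Δ = (tr M)² − 4·det M = 1 − (-64) = 65; √Δ = 8.062258.
λ = (tr M ± √Δ)/2 = (1 ± 8.062258)/2, giving (tr M − √Δ)/2 = -3.5311 and (tr M + √Δ)/2 = 4.5311.

Eigenvalues sorted in increasing order: [-3.5311, 4.5311].


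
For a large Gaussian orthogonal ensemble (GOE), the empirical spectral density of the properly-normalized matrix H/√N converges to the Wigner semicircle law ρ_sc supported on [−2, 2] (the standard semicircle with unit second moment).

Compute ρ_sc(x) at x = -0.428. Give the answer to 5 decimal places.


ρ_sc(x) = (1/(2π)) √(4 − x²). With x = -0.428:
  4 − x² = 4 − (-0.428)² = 4 − 0.183184 = 3.816816.
  √(4 − x²) = 1.953667.
  1/(2π) = 0.159155.
  ρ_sc(-0.428) = 0.159155 · 1.953667 = 0.310936.

Rounded to 5 decimal places: ρ_sc(-0.428) ≈ 0.31094.


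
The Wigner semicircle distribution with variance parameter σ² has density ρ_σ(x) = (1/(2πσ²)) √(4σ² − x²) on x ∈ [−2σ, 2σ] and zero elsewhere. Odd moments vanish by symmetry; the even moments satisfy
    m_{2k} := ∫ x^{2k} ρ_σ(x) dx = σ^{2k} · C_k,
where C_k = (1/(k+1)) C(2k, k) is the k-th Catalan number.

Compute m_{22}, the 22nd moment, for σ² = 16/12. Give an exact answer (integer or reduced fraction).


By the scaled semicircle moment identity, m_{2k} = σ^{2k} · C_k with k = 11.
C_11 = (1/(k+1)) · C(2k, k) = (1/12) · C(22, 11) = (1/12) · 705432 = 58786.
σ^{2k} = (σ²)^k = (16/12)^11 = 4194304/177147.

Therefore m_{22} = σ^{22} · C_11 = (4194304/177147) · 58786 = 246566354944/177147.


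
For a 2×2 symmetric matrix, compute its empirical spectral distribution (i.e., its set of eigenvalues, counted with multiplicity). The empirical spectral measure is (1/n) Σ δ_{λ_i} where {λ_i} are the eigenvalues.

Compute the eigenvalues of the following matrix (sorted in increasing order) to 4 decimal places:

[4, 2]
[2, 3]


Since M is real symmetric, both eigenvalues are real; they are the roots of det(λI − M) = λ² − (tr M) λ + det M.
tr M = 4 + 3 = 7.
det M = 4·3 − 2² = 12 − 4 = 8.
Characteristic polynomial: λ² − 7λ + 8 = 0.
Discriminant Δ = (tr M)² − 4·det M = 49 − 32 = 17; √Δ = 4.123106.
λ = (tr M ± √Δ)/2 = (7 ± 4.123106)/2, giving (tr M − √Δ)/2 = 1.4384 and (tr M + √Δ)/2 = 5.5616.

Eigenvalues sorted in increasing order: [1.4384, 5.5616].


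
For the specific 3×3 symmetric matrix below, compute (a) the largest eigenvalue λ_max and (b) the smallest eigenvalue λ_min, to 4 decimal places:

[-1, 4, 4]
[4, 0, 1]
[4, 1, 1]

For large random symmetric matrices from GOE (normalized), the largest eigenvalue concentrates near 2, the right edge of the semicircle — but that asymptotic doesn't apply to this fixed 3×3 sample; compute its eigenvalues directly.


Since M is real symmetric, all three eigenvalues are real; they are the roots of det(λI − M) = λ³ − (tr M) λ² + s λ − det M, where s is the sum of the principal 2×2 minors.
tr M = -1 + 0 + 1 = 0.
s = ((-1)·0 − 4²) + ((-1)·1 − 4²) + (0·1 − 1²) = -16 + (-17) + (-1) = -34.
det M (expand along row 1) = (-1)·(-1) − 4·0 + 4·4 = 17.
Characteristic polynomial: λ³ − 34λ − 17 = 0.
Substitute λ = y + (tr M)/3 = y + 0.000000 to remove the quadratic term: y³ + p·y + q = 0 with p = s − (tr M)²/3 = -34.000000 and q = −2(tr M)³/27 + (tr M)·s/3 − det M = -17.000000.
Three real roots ⇒ use the trigonometric (Viète) form: r = 2√(−p/3) = 6.733003, φ = arccos(3q/(p·r)) = arccos(0.222783) = 1.346128 rad.
y_k = r·cos(φ/3 − 2πk/3) for k = 0, 1, 2 gives y = 6.066488, -0.503760, -5.562728.
λ_k = y_k + 0.000000 gives λ = 6.0665, -0.5038, -5.5627 (check: the sum is 0.0000 = tr M).

Hence λ_max = 6.0665 and λ_min = -5.5627.


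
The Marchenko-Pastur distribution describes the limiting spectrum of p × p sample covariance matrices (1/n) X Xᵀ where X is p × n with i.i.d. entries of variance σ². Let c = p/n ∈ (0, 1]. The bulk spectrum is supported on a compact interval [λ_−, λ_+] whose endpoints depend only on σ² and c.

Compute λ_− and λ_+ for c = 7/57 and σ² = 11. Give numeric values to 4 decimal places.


c = 7/57 = 0.122807; √c = 0.350438.
λ_− = σ² (1 − √c)² = 11 · (1 − 0.350438)² = 11 · (0.649562)² = 4.641234.
λ_+ = σ² (1 + √c)² = 11 · (1 + 0.350438)² = 11 · (1.350438)² = 20.060520.

Rounded to 4 decimal places: λ_− ≈ 4.6412, λ_+ ≈ 20.0605.


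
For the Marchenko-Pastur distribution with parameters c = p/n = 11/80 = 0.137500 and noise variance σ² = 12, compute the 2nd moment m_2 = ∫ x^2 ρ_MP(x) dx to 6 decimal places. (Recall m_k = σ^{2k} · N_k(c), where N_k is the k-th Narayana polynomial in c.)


E[X²] = σ⁴ (1 + c) (second MP moment). With σ² = 12 (so σ⁴ = 144) and c = 11/80 = 0.137500: E[X²] = 144 · (1 + 0.137500) = 144 · 1.137500.

So E[X^2] = 163.800000.


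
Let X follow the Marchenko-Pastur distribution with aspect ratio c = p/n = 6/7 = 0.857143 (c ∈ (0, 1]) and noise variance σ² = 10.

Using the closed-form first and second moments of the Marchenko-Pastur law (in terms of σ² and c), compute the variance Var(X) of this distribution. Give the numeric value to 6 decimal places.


Recall the MP moments m_1 = E[X] = σ² and m_2 = E[X²] = σ⁴ (1 + c).
m_1 = E[X] = σ² = 10, so m_1² = 100.
m_2 = E[X²] = σ⁴ (1 + c) = 100 · (1 + 0.857143) = 100 · 1.857143 = 185.714286.
(Note m_2 − m_1² simplifies to c · σ⁴ = 0.857143 · 100.)

Var(X) = m_2 − m_1² = 185.714286 − 100 = 85.714286.


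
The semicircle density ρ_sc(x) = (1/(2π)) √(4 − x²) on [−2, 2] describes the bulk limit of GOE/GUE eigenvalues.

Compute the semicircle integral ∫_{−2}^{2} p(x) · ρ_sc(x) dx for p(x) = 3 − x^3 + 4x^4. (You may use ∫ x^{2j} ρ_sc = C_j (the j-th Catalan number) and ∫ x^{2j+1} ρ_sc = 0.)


Write p(x) = Σ a_i x^i, split into monomials and integrate each against ρ_sc separately.
Using ∫ x^{2j} ρ_sc = C_j = (1/(j+1)) C(2j, j) (Catalan numbers) and ∫ x^{2j+1} ρ_sc = 0 (odd monomials vanish by symmetry):
  i = 0 (even): a_0 · C_{0} = 3 · 1 = 3
  i = 3 (odd): ∫ x^3 ρ_sc = 0 (vanishes)
  i = 4 (even): a_4 · C_{2} = 4 · 2 = 8

Summing the contributions: ∫_{−2}^{2} p(x) ρ_sc(x) dx = 3 + 8 = 11.


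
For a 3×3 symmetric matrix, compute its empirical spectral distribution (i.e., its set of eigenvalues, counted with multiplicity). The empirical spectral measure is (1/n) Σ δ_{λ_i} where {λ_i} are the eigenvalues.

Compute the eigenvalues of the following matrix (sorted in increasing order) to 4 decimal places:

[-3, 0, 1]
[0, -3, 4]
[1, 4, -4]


Since M is real symmetric, all three eigenvalues are real; they are the roots of det(λI − M) = λ³ − (tr M) λ² + s λ − det M, where s is the sum of the principal 2×2 minors.
tr M = -3 + (-3) + (-4) = -10.
s = ((-3)·(-3) − 0²) + ((-3)·(-4) − 1²) + ((-3)·(-4) − 4²) = 9 + 11 + (-4) = 16.
det M (expand along row 1) = (-3)·(-4) − 0·(-4) + 1·3 = 15.
Characteristic polynomial: λ³ + 10λ² + 16λ − 15 = 0.
Substitute λ = y + (tr M)/3 = y − 3.333333 to remove the quadratic term: y³ + p·y + q = 0 with p = s − (tr M)²/3 = -17.333333 and q = −2(tr M)³/27 + (tr M)·s/3 − det M = 5.740741.
Three real roots ⇒ use the trigonometric (Viète) form: r = 2√(−p/3) = 4.807402, φ = arccos(3q/(p·r)) = arccos(-0.206679) = 1.778976 rad.
y_k = r·cos(φ/3 − 2πk/3) for k = 0, 1, 2 gives y = 3.986645, 0.333333, -4.319979.
λ_k = y_k − 3.333333 gives λ = 0.6533, -3.0000, -7.6533 (check: the sum is -10.0000 = tr M).

Eigenvalues sorted in increasing order: [-7.6533, -3.0000, 0.6533].


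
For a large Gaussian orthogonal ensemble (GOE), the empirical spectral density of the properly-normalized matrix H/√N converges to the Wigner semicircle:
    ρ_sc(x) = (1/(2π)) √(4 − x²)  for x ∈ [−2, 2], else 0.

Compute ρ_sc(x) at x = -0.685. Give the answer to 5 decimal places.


ρ_sc(x) = (1/(2π)) √(4 − x²). With x = -0.685:
  4 − x² = 4 − (-0.685)² = 4 − 0.469225 = 3.530775.
  √(4 − x²) = 1.879036.
  1/(2π) = 0.159155.
  ρ_sc(-0.685) = 0.159155 · 1.879036 = 0.299058.

Rounded to 5 decimal places: ρ_sc(-0.685) ≈ 0.29906.


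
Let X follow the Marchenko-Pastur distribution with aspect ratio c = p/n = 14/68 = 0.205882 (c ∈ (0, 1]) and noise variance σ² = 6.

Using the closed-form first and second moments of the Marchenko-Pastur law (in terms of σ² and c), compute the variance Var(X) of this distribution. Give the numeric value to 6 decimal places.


Recall the MP moments m_1 = E[X] = σ² and m_2 = E[X²] = σ⁴ (1 + c).
m_1 = E[X] = σ² = 6, so m_1² = 36.
m_2 = E[X²] = σ⁴ (1 + c) = 36 · (1 + 0.205882) = 36 · 1.205882 = 43.411765.
(Note m_2 − m_1² simplifies to c · σ⁴ = 0.205882 · 36.)

Var(X) = m_2 − m_1² = 43.411765 − 36 = 7.411765.


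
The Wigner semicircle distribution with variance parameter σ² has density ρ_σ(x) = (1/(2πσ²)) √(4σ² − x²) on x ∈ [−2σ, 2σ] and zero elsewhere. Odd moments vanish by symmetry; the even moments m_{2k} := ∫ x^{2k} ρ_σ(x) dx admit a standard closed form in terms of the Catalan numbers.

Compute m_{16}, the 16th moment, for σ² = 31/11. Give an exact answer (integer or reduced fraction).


By the scaled semicircle moment identity, m_{2k} = σ^{2k} · C_k with k = 8.
C_8 = (1/(k+1)) · C(2k, k) = (1/9) · C(16, 8) = (1/9) · 12870 = 1430.
σ^{2k} = (σ²)^k = (31/11)^8 = 852891037441/214358881.

Therefore m_{16} = σ^{16} · C_8 = (852891037441/214358881) · 1430 = 110875834867330/19487171.


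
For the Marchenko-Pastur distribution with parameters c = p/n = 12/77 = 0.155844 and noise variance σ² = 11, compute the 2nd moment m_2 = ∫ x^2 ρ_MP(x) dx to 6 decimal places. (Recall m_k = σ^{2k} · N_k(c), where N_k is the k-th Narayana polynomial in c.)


E[X²] = σ⁴ (1 + c) (second MP moment). With σ² = 11 (so σ⁴ = 121) and c = 12/77 = 0.155844: E[X²] = 121 · (1 + 0.155844) = 121 · 1.155844.

So E[X^2] = 139.857143.


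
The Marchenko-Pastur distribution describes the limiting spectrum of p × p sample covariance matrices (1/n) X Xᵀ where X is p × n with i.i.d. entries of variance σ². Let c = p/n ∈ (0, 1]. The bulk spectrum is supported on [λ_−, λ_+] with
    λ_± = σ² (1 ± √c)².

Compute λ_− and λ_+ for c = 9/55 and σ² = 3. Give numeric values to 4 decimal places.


c = 9/55 = 0.163636; √c = 0.404520.
λ_− = σ² (1 − √c)² = 3 · (1 − 0.404520)² = 3 · (0.595480)² = 1.063790.
λ_+ = σ² (1 + √c)² = 3 · (1 + 0.404520)² = 3 · (1.404520)² = 5.918029.

Rounded to 4 decimal places: λ_− ≈ 1.0638, λ_+ ≈ 5.9180.


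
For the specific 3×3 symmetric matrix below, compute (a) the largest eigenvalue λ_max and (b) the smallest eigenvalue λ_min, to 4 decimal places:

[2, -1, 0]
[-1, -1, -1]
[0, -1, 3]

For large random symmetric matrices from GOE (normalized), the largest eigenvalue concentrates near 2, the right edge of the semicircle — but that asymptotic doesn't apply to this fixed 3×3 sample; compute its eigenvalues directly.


Since M is real symmetric, all three eigenvalues are real; they are the roots of det(λI − M) = λ³ − (tr M) λ² + s λ − det M, where s is the sum of the principal 2×2 minors.
tr M = 2 + (-1) + 3 = 4.
s = (2·(-1) − (-1)²) + (2·3 − 0²) + ((-1)·3 − (-1)²) = -3 + 6 + (-4) = -1.
det M (expand along row 1) = 2·(-4) − (-1)·(-3) + 0·1 = -11.
Characteristic polynomial: λ³ − 4λ² − λ + 11 = 0.
Substitute λ = y + (tr M)/3 = y + 1.333333 to remove the quadratic term: y³ + p·y + q = 0 with p = s − (tr M)²/3 = -6.333333 and q = −2(tr M)³/27 + (tr M)·s/3 − det M = 4.925926.
Three real roots ⇒ use the trigonometric (Viète) form: r = 2√(−p/3) = 2.905933, φ = arccos(3q/(p·r)) = arccos(-0.802955) = 2.503033 rad.
y_k = r·cos(φ/3 − 2πk/3) for k = 0, 1, 2 gives y = 1.951809, 0.888543, -2.840352.
λ_k = y_k + 1.333333 gives λ = 3.2851, 2.2219, -1.5070 (check: the sum is 4.0000 = tr M).

Hence λ_max = 3.2851 and λ_min = -1.5070.


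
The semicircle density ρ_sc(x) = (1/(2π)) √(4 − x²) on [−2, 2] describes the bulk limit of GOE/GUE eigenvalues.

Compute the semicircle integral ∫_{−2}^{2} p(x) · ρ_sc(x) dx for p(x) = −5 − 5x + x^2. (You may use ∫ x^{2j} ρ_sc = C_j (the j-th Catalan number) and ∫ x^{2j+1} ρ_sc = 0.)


Write p(x) = Σ a_i x^i, split into monomials and integrate each against ρ_sc separately.
Using ∫ x^{2j} ρ_sc = C_j = (1/(j+1)) C(2j, j) (Catalan numbers) and ∫ x^{2j+1} ρ_sc = 0 (odd monomials vanish by symmetry):
  i = 0 (even): a_0 · C_{0} = -5 · 1 = -5
  i = 1 (odd): ∫ x^1 ρ_sc = 0 (vanishes)
  i = 2 (even): a_2 · C_{1} = 1 · 1 = 1

Summing the contributions: ∫_{−2}^{2} p(x) ρ_sc(x) dx = (-5) + 1 = -4.


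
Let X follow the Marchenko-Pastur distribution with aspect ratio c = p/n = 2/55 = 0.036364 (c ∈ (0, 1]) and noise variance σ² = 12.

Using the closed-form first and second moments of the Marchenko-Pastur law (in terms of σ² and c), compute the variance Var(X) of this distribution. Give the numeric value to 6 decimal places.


Recall the MP moments m_1 = E[X] = σ² and m_2 = E[X²] = σ⁴ (1 + c).
m_1 = E[X] = σ² = 12, so m_1² = 144.
m_2 = E[X²] = σ⁴ (1 + c) = 144 · (1 + 0.036364) = 144 · 1.036364 = 149.236364.
(Note m_2 − m_1² simplifies to c · σ⁴ = 0.036364 · 144.)

Var(X) = m_2 − m_1² = 149.236364 − 144 = 5.236364.


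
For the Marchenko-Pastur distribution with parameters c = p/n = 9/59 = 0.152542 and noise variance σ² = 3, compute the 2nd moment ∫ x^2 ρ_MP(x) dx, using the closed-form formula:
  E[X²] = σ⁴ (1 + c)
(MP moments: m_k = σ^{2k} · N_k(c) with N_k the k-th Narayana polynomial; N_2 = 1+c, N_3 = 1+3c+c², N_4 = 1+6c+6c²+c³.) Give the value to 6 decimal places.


E[X²] = σ⁴ (1 + c) (second MP moment). With σ² = 3 (so σ⁴ = 9) and c = 9/59 = 0.152542: E[X²] = 9 · (1 + 0.152542) = 9 · 1.152542.

So E[X^2] = 10.372881.


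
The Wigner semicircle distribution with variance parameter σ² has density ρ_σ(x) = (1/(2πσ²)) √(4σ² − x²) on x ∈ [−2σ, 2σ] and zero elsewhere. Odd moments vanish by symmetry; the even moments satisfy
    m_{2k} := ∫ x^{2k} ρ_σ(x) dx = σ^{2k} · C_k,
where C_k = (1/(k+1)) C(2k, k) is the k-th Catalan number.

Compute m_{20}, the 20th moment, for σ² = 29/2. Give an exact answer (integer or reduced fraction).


By the scaled semicircle moment identity, m_{2k} = σ^{2k} · C_k with k = 10.
C_10 = (1/(k+1)) · C(2k, k) = (1/11) · C(20, 10) = (1/11) · 184756 = 16796.
σ^{2k} = (σ²)^k = (29/2)^10 = 420707233300201/1024.

Therefore m_{20} = σ^{20} · C_10 = (420707233300201/1024) · 16796 = 1766549672627543999/256.


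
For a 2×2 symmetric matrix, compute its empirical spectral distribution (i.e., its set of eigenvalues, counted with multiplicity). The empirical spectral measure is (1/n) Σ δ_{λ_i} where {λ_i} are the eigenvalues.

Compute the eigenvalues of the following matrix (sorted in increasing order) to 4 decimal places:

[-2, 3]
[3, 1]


Since M is real symmetric, both eigenvalues are real; they are the roots of det(λI − M) = λ² − (tr M) λ + det M.
tr M = -2 + 1 = -1.
det M = (-2)·1 − 3² = -2 − 9 = -11.
Characteristic polynomial: λ² + λ − 11 = 0.
Discriminant Δ = (tr M)² − 4·det M = 1 − (-44) = 45; √Δ = 6.708204.
λ = (tr M ± √Δ)/2 = (-1 ± 6.708204)/2, giving (tr M − √Δ)/2 = -3.8541 and (tr M + √Δ)/2 = 2.8541.

Eigenvalues sorted in increasing order: [-3.8541, 2.8541].


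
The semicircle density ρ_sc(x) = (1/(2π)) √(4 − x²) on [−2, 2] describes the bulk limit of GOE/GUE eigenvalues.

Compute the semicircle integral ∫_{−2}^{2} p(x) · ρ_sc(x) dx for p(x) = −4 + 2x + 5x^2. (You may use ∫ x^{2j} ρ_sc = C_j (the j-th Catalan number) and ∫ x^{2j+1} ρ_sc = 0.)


Write p(x) = Σ a_i x^i, split into monomials and integrate each against ρ_sc separately.
Using ∫ x^{2j} ρ_sc = C_j = (1/(j+1)) C(2j, j) (Catalan numbers) and ∫ x^{2j+1} ρ_sc = 0 (odd monomials vanish by symmetry):
  i = 0 (even): a_0 · C_{0} = -4 · 1 = -4
  i = 1 (odd): ∫ x^1 ρ_sc = 0 (vanishes)
  i = 2 (even): a_2 · C_{1} = 5 · 1 = 5

Summing the contributions: ∫_{−2}^{2} p(x) ρ_sc(x) dx = (-4) + 5 = 1.


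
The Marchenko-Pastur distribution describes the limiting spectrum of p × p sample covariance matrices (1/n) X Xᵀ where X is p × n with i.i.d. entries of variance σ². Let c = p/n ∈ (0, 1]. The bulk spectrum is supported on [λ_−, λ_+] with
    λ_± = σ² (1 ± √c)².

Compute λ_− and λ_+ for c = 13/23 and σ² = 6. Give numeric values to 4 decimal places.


c = 13/23 = 0.565217; √c = 0.751809.
λ_− = σ² (1 − √c)² = 6 · (1 − 0.751809)² = 6 · (0.248191)² = 0.369591.
λ_+ = σ² (1 + √c)² = 6 · (1 + 0.751809)² = 6 · (1.751809)² = 18.413017.

Rounded to 4 decimal places: λ_− ≈ 0.3696, λ_+ ≈ 18.4130.


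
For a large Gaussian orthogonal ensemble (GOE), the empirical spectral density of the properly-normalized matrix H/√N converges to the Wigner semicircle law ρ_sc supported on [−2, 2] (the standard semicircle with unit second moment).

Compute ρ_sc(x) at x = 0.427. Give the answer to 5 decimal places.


ρ_sc(x) = (1/(2π)) √(4 − x²). With x = 0.427:
  4 − x² = 4 − (0.427)² = 4 − 0.182329 = 3.817671.
  √(4 − x²) = 1.953886.
  1/(2π) = 0.159155.
  ρ_sc(0.427) = 0.159155 · 1.953886 = 0.310971.

Rounded to 5 decimal places: ρ_sc(0.427) ≈ 0.31097.


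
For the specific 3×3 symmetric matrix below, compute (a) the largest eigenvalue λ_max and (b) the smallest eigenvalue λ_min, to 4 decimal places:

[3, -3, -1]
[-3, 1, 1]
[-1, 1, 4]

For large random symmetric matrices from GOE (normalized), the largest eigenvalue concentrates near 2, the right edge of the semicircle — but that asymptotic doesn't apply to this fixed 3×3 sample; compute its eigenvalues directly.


Since M is real symmetric, all three eigenvalues are real; they are the roots of det(λI − M) = λ³ − (tr M) λ² + s λ − det M, where s is the sum of the principal 2×2 minors.
tr M = 3 + 1 + 4 = 8.
s = (3·1 − (-3)²) + (3·4 − (-1)²) + (1·4 − 1²) = -6 + 11 + 3 = 8.
det M (expand along row 1) = 3·3 − (-3)·(-11) + (-1)·(-2) = -22.
Characteristic polynomial: λ³ − 8λ² + 8λ + 22 = 0.
Substitute λ = y + (tr M)/3 = y + 2.666667 to remove the quadratic term: y³ + p·y + q = 0 with p = s − (tr M)²/3 = -13.333333 and q = −2(tr M)³/27 + (tr M)·s/3 − det M = 5.407407.
Three real roots ⇒ use the trigonometric (Viète) form: r = 2√(−p/3) = 4.216370, φ = arccos(3q/(p·r)) = arccos(-0.288558) = 1.863517 rad.
y_k = r·cos(φ/3 − 2πk/3) for k = 0, 1, 2 gives y = 3.428739, 0.410753, -3.839492.
λ_k = y_k + 2.666667 gives λ = 6.0954, 3.0774, -1.1728 (check: the sum is 8.0000 = tr M).

Hence λ_max = 6.0954 and λ_min = -1.1728.


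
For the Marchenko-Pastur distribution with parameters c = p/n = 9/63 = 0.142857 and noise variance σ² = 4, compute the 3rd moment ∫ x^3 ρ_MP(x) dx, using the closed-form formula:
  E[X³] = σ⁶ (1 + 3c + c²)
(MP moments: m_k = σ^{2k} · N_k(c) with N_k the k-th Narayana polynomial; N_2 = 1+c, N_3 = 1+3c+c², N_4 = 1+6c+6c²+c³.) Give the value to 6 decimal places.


E[X³] = σ⁶ (1 + 3c + c²) (third MP moment). With σ² = 4 (so σ⁶ = 64) and c = 9/63 = 0.142857: E[X³] = 64 · (1 + 3·0.142857 + (0.142857)²) = 64 · 1.448980.

So E[X^3] = 92.734694.


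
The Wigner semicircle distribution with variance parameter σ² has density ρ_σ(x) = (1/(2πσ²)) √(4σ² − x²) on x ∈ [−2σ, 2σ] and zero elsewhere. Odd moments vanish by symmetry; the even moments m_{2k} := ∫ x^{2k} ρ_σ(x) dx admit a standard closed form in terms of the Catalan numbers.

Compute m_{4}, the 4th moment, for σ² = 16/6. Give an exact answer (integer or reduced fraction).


By the scaled semicircle moment identity, m_{2k} = σ^{2k} · C_k with k = 2.
C_2 = (1/(k+1)) · C(2k, k) = (1/3) · C(4, 2) = (1/3) · 6 = 2.
σ^{2k} = (σ²)^k = (16/6)^2 = 64/9.

Therefore m_{4} = σ^{4} · C_2 = (64/9) · 2 = 128/9.


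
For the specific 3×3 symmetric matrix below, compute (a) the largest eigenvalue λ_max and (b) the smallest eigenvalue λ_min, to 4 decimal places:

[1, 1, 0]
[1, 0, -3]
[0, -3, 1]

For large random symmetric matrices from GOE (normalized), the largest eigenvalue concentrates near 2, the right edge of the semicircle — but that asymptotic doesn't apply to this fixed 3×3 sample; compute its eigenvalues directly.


Since M is real symmetric, all three eigenvalues are real; they are the roots of det(λI − M) = λ³ − (tr M) λ² + s λ − det M, where s is the sum of the principal 2×2 minors.
tr M = 1 + 0 + 1 = 2.
s = (1·0 − 1²) + (1·1 − 0²) + (0·1 − (-3)²) = -1 + 1 + (-9) = -9.
det M (expand along row 1) = 1·(-9) − 1·1 + 0·(-3) = -10.
Characteristic polynomial: λ³ − 2λ² − 9λ + 10 = 0.
Substitute λ = y + (tr M)/3 = y + 0.666667 to remove the quadratic term: y³ + p·y + q = 0 with p = s − (tr M)²/3 = -10.333333 and q = −2(tr M)³/27 + (tr M)·s/3 − det M = 3.407407.
Three real roots ⇒ use the trigonometric (Viète) form: r = 2√(−p/3) = 3.711843, φ = arccos(3q/(p·r)) = arccos(-0.266511) = 1.840568 rad.
y_k = r·cos(φ/3 − 2πk/3) for k = 0, 1, 2 gives y = 3.034895, 0.333333, -3.368229.
λ_k = y_k + 0.666667 gives λ = 3.7016, 1.0000, -2.7016 (check: the sum is 2.0000 = tr M).

Hence λ_max = 3.7016 and λ_min = -2.7016.


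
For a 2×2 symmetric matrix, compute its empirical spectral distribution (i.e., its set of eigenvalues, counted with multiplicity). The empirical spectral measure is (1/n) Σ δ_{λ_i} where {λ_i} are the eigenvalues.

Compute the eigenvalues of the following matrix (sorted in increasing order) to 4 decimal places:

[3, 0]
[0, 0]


Since M is real symmetric, both eigenvalues are real; they are the roots of det(λI − M) = λ² − (tr M) λ + det M.
tr M = 3 + 0 = 3.
det M = 3·0 − 0² = 0 − 0 = 0.
Characteristic polynomial: λ² − 3λ = 0.
Discriminant Δ = (tr M)² − 4·det M = 9 − 0 = 9; √Δ = 3.000000.
λ = (tr M ± √Δ)/2 = (3 ± 3.000000)/2, giving (tr M − √Δ)/2 = 0.0000 and (tr M + √Δ)/2 = 3.0000.

Eigenvalues sorted in increasing order: [0.0000, 3.0000].


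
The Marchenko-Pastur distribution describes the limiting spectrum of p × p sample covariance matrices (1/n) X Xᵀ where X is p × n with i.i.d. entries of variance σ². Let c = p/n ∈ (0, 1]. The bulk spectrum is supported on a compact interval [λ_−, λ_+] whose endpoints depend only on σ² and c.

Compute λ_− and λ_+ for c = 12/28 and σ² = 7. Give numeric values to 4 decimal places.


c = 12/28 = 0.428571; √c = 0.654654.
λ_− = σ² (1 − √c)² = 7 · (1 − 0.654654)² = 7 · (0.345346)² = 0.834849.
λ_+ = σ² (1 + √c)² = 7 · (1 + 0.654654)² = 7 · (1.654654)² = 19.165151.

Rounded to 4 decimal places: λ_− ≈ 0.8348, λ_+ ≈ 19.1652.


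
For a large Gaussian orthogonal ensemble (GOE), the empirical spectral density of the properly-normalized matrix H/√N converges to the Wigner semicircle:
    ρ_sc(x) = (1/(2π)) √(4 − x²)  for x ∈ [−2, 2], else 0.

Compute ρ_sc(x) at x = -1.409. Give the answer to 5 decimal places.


ρ_sc(x) = (1/(2π)) √(4 − x²). With x = -1.409:
  4 − x² = 4 − (-1.409)² = 4 − 1.985281 = 2.014719.
  √(4 − x²) = 1.419408.
  1/(2π) = 0.159155.
  ρ_sc(-1.409) = 0.159155 · 1.419408 = 0.225906.

Rounded to 5 decimal places: ρ_sc(-1.409) ≈ 0.22591.


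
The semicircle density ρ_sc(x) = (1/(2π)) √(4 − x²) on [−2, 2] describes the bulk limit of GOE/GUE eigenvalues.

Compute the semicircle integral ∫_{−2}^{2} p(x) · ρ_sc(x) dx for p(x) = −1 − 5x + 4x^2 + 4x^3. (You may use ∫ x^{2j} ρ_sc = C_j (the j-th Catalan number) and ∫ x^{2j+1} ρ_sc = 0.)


Write p(x) = Σ a_i x^i, split into monomials and integrate each against ρ_sc separately.
Using ∫ x^{2j} ρ_sc = C_j = (1/(j+1)) C(2j, j) (Catalan numbers) and ∫ x^{2j+1} ρ_sc = 0 (odd monomials vanish by symmetry):
  i = 0 (even): a_0 · C_{0} = -1 · 1 = -1
  i = 1 (odd): ∫ x^1 ρ_sc = 0 (vanishes)
  i = 2 (even): a_2 · C_{1} = 4 · 1 = 4
  i = 3 (odd): ∫ x^3 ρ_sc = 0 (vanishes)

Summing the contributions: ∫_{−2}^{2} p(x) ρ_sc(x) dx = (-1) + 4 = 3.


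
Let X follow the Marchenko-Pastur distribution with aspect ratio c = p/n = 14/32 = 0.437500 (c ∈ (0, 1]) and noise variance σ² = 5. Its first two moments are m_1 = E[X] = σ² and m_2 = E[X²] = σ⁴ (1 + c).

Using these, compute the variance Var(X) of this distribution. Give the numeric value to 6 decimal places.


m_1 = E[X] = σ² = 5, so m_1² = 25.
m_2 = E[X²] = σ⁴ (1 + c) = 25 · (1 + 0.437500) = 25 · 1.437500 = 35.937500.
(Note m_2 − m_1² simplifies to c · σ⁴ = 0.437500 · 25.)

Var(X) = m_2 − m_1² = 35.937500 − 25 = 10.937500.


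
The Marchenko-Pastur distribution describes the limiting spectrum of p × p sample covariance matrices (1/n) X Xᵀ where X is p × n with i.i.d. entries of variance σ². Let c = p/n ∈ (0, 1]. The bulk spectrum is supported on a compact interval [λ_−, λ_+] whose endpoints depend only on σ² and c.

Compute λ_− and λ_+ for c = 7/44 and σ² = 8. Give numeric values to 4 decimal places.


c = 7/44 = 0.159091; √c = 0.398862.
λ_− = σ² (1 − √c)² = 8 · (1 − 0.398862)² = 8 · (0.601138)² = 2.890935.
λ_+ = σ² (1 + √c)² = 8 · (1 + 0.398862)² = 8 · (1.398862)² = 15.654520.

Rounded to 4 decimal places: λ_− ≈ 2.8909, λ_+ ≈ 15.6545.


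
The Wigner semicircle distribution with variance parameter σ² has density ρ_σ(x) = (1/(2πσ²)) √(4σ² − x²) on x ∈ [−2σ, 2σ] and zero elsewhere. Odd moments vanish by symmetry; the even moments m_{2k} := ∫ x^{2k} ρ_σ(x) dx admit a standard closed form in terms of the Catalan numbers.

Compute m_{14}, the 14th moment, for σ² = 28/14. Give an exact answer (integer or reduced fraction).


By the scaled semicircle moment identity, m_{2k} = σ^{2k} · C_k with k = 7.
C_7 = (1/(k+1)) · C(2k, k) = (1/8) · C(14, 7) = (1/8) · 3432 = 429.
σ^{2k} = (σ²)^k = (28/14)^7 = 128.

Therefore m_{14} = σ^{14} · C_7 = 128 · 429 = 54912.


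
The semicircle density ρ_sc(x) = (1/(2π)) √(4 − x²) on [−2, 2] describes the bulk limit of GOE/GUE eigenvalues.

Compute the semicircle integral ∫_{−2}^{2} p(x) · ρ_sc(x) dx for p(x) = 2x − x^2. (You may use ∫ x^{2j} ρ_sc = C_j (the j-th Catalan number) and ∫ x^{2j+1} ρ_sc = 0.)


Write p(x) = Σ a_i x^i, split into monomials and integrate each against ρ_sc separately.
Using ∫ x^{2j} ρ_sc = C_j = (1/(j+1)) C(2j, j) (Catalan numbers) and ∫ x^{2j+1} ρ_sc = 0 (odd monomials vanish by symmetry):
  i = 1 (odd): ∫ x^1 ρ_sc = 0 (vanishes)
  i = 2 (even): a_2 · C_{1} = -1 · 1 = -1

Summing the contributions: ∫_{−2}^{2} p(x) ρ_sc(x) dx = -1.


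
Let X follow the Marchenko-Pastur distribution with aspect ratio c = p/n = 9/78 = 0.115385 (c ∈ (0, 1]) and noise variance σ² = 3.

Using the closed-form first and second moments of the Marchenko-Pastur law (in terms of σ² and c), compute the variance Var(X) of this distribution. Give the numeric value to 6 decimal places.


Recall the MP moments m_1 = E[X] = σ² and m_2 = E[X²] = σ⁴ (1 + c).
m_1 = E[X] = σ² = 3, so m_1² = 9.
m_2 = E[X²] = σ⁴ (1 + c) = 9 · (1 + 0.115385) = 9 · 1.115385 = 10.038462.
(Note m_2 − m_1² simplifies to c · σ⁴ = 0.115385 · 9.)

Var(X) = m_2 − m_1² = 10.038462 − 9 = 1.038462.


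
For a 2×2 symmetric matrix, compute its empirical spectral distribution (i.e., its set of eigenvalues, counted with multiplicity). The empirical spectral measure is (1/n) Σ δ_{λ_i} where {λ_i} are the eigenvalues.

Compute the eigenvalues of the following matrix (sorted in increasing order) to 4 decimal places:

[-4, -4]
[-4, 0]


Since M is real symmetric, both eigenvalues are real; they are the roots of det(λI − M) = λ² − (tr M) λ + det M.
tr M = -4 + 0 = -4.
det M = (-4)·0 − (-4)² = 0 − 16 = -16.
Characteristic polynomial: λ² + 4λ − 16 = 0.
Discriminant Δ = (tr M)² − 4·det M = 16 − (-64) = 80; √Δ = 8.944272.
λ = (tr M ± √Δ)/2 = (-4 ± 8.944272)/2, giving (tr M − √Δ)/2 = -6.4721 and (tr M + √Δ)/2 = 2.4721.

Eigenvalues sorted in increasing order: [-6.4721, 2.4721].


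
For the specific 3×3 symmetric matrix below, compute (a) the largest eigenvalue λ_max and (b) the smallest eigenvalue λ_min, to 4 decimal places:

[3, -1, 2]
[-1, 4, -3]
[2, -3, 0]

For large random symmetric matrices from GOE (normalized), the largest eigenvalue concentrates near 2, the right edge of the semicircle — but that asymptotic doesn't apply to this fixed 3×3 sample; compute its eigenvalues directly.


Since M is real symmetric, all three eigenvalues are real; they are the roots of det(λI − M) = λ³ − (tr M) λ² + s λ − det M, where s is the sum of the principal 2×2 minors.
tr M = 3 + 4 + 0 = 7.
s = (3·4 − (-1)²) + (3·0 − 2²) + (4·0 − (-3)²) = 11 + (-4) + (-9) = -2.
det M (expand along row 1) = 3·(-9) − (-1)·6 + 2·(-5) = -31.
Characteristic polynomial: λ³ − 7λ² − 2λ + 31 = 0.
Substitute λ = y + (tr M)/3 = y + 2.333333 to remove the quadratic term: y³ + p·y + q = 0 with p = s − (tr M)²/3 = -18.333333 and q = −2(tr M)³/27 + (tr M)·s/3 − det M = 0.925926.
Three real roots ⇒ use the trigonometric (Viète) form: r = 2√(−p/3) = 4.944132, φ = arccos(3q/(p·r)) = arccos(-0.030645) = 1.601447 rad.
y_k = r·cos(φ/3 − 2πk/3) for k = 0, 1, 2 gives y = 4.256265, 0.050512, -4.306777.
λ_k = y_k + 2.333333 gives λ = 6.5896, 2.3838, -1.9734 (check: the sum is 7.0000 = tr M).

Hence λ_max = 6.5896 and λ_min = -1.9734.


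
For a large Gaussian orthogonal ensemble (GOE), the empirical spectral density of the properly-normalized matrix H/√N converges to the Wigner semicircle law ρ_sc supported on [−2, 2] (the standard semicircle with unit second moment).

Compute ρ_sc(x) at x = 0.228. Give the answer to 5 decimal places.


ρ_sc(x) = (1/(2π)) √(4 − x²). With x = 0.228:
  4 − x² = 4 − (0.228)² = 4 − 0.051984 = 3.948016.
  √(4 − x²) = 1.986961.
  1/(2π) = 0.159155.
  ρ_sc(0.228) = 0.159155 · 1.986961 = 0.316235.

Rounded to 5 decimal places: ρ_sc(0.228) ≈ 0.31623.


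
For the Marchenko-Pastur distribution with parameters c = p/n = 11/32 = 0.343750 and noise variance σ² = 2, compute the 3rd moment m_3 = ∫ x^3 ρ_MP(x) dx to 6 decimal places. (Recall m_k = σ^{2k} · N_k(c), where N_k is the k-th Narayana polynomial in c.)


E[X³] = σ⁶ (1 + 3c + c²) (third MP moment). With σ² = 2 (so σ⁶ = 8) and c = 11/32 = 0.343750: E[X³] = 8 · (1 + 3·0.343750 + (0.343750)²) = 8 · 2.149414.

So E[X^3] = 17.195312.


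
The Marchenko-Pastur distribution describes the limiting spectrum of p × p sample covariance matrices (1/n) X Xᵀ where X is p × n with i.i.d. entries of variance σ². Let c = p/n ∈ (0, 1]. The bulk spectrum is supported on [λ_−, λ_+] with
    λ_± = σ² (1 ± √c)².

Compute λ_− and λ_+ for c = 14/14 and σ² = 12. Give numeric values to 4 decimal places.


c = 14/14 = 1.000000; √c = 1.000000.
λ_− = σ² (1 − √c)² = 12 · (1 − 1.000000)² = 12 · (0.000000)² = 0.000000.
λ_+ = σ² (1 + √c)² = 12 · (1 + 1.000000)² = 12 · (2.000000)² = 48.000000.

Rounded to 4 decimal places: λ_− ≈ 0.0000, λ_+ ≈ 48.0000.


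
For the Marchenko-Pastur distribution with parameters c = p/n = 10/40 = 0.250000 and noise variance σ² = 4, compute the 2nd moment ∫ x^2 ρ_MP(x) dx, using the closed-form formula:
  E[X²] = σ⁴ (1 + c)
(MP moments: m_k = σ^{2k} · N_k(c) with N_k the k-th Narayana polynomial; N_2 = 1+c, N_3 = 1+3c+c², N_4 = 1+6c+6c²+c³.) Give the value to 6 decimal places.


E[X²] = σ⁴ (1 + c) (second MP moment). With σ² = 4 (so σ⁴ = 16) and c = 10/40 = 0.250000: E[X²] = 16 · (1 + 0.250000) = 16 · 1.250000.

So E[X^2] = 20.000000.


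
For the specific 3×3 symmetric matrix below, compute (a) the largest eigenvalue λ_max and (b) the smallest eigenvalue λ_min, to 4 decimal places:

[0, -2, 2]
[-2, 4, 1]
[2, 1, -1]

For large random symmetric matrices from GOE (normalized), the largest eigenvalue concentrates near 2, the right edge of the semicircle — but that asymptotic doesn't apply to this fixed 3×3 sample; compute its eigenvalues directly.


Since M is real symmetric, all three eigenvalues are real; they are the roots of det(λI − M) = λ³ − (tr M) λ² + s λ − det M, where s is the sum of the principal 2×2 minors.
tr M = 0 + 4 + (-1) = 3.
s = (0·4 − (-2)²) + (0·(-1) − 2²) + (4·(-1) − 1²) = -4 + (-4) + (-5) = -13.
det M (expand along row 1) = 0·(-5) − (-2)·0 + 2·(-10) = -20.
Characteristic polynomial: λ³ − 3λ² − 13λ + 20 = 0.
Substitute λ = y + (tr M)/3 = y + 1.000000 to remove the quadratic term: y³ + p·y + q = 0 with p = s − (tr M)²/3 = -16.000000 and q = −2(tr M)³/27 + (tr M)·s/3 − det M = 5.000000.
Three real roots ⇒ use the trigonometric (Viète) form: r = 2√(−p/3) = 4.618802, φ = arccos(3q/(p·r)) = arccos(-0.202975) = 1.775191 rad.
y_k = r·cos(φ/3 − 2πk/3) for k = 0, 1, 2 gives y = 3.833498, 0.314443, -4.147941.
λ_k = y_k + 1.000000 gives λ = 4.8335, 1.3144, -3.1479 (check: the sum is 3.0000 = tr M).

Hence λ_max = 4.8335 and λ_min = -3.1479.


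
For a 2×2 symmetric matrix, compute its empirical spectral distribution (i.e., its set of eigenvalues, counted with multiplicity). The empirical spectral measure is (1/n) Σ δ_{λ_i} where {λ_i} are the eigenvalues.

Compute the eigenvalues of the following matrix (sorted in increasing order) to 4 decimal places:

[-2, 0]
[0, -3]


Since M is real symmetric, both eigenvalues are real; they are the roots of det(λI − M) = λ² − (tr M) λ + det M.
tr M = -2 + (-3) = -5.
det M = (-2)·(-3) − 0² = 6 − 0 = 6.
Characteristic polynomial: λ² + 5λ + 6 = 0.
Discriminant Δ = (tr M)² − 4·det M = 25 − 24 = 1; √Δ = 1.000000.
λ = (tr M ± √Δ)/2 = (-5 ± 1.000000)/2, giving (tr M − √Δ)/2 = -3.0000 and (tr M + √Δ)/2 = -2.0000.

Eigenvalues sorted in increasing order: [-3.0000, -2.0000].


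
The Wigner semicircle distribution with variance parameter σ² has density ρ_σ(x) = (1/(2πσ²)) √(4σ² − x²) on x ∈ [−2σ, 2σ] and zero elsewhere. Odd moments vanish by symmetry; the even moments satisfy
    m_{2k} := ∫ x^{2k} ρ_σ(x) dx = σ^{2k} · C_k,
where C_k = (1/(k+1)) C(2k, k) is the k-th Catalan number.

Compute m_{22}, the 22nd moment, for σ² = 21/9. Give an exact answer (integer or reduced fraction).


By the scaled semicircle moment identity, m_{2k} = σ^{2k} · C_k with k = 11.
C_11 = (1/(k+1)) · C(2k, k) = (1/12) · C(22, 11) = (1/12) · 705432 = 58786.
σ^{2k} = (σ²)^k = (21/9)^11 = 1977326743/177147.

Therefore m_{22} = σ^{22} · C_11 = (1977326743/177147) · 58786 = 116239129913998/177147.


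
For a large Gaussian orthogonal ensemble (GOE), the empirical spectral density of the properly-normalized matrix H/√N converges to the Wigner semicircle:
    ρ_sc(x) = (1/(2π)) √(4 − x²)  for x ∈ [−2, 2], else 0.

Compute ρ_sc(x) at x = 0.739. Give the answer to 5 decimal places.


ρ_sc(x) = (1/(2π)) √(4 − x²). With x = 0.739:
  4 − x² = 4 − (0.739)² = 4 − 0.546121 = 3.453879.
  √(4 − x²) = 1.858461.
  1/(2π) = 0.159155.
  ρ_sc(0.739) = 0.159155 · 1.858461 = 0.295783.

Rounded to 5 decimal places: ρ_sc(0.739) ≈ 0.29578.


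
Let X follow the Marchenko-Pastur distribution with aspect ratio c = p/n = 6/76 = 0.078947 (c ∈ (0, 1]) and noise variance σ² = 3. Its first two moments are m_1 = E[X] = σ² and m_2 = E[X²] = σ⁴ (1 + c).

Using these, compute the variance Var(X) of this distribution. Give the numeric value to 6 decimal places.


m_1 = E[X] = σ² = 3, so m_1² = 9.
m_2 = E[X²] = σ⁴ (1 + c) = 9 · (1 + 0.078947) = 9 · 1.078947 = 9.710526.
(Note m_2 − m_1² simplifies to c · σ⁴ = 0.078947 · 9.)

Var(X) = m_2 − m_1² = 9.710526 − 9 = 0.710526.


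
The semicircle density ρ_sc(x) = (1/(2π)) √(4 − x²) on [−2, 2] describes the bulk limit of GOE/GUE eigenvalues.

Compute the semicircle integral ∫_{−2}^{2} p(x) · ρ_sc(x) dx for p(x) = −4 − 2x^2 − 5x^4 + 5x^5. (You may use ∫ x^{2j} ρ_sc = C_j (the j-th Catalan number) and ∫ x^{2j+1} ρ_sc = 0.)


Write p(x) = Σ a_i x^i, split into monomials and integrate each against ρ_sc separately.
Using ∫ x^{2j} ρ_sc = C_j = (1/(j+1)) C(2j, j) (Catalan numbers) and ∫ x^{2j+1} ρ_sc = 0 (odd monomials vanish by symmetry):
  i = 0 (even): a_0 · C_{0} = -4 · 1 = -4
  i = 2 (even): a_2 · C_{1} = -2 · 1 = -2
  i = 4 (even): a_4 · C_{2} = -5 · 2 = -10
  i = 5 (odd): ∫ x^5 ρ_sc = 0 (vanishes)

Summing the contributions: ∫_{−2}^{2} p(x) ρ_sc(x) dx = (-4) + (-2) + (-10) = -16.


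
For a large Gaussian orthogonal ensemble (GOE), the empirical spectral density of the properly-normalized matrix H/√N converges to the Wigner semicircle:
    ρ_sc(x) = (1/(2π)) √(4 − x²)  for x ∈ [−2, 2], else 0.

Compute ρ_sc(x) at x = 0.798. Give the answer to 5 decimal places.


ρ_sc(x) = (1/(2π)) √(4 − x²). With x = 0.798:
  4 − x² = 4 − (0.798)² = 4 − 0.636804 = 3.363196.
  √(4 − x²) = 1.833902.
  1/(2π) = 0.159155.
  ρ_sc(0.798) = 0.159155 · 1.833902 = 0.291875.

Rounded to 5 decimal places: ρ_sc(0.798) ≈ 0.29187.


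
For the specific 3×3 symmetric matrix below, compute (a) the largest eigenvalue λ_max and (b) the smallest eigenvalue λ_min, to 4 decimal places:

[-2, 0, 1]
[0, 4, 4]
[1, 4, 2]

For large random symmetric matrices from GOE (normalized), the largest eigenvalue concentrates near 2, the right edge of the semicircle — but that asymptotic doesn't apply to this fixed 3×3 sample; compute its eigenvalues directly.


Since M is real symmetric, all three eigenvalues are real; they are the roots of det(λI − M) = λ³ − (tr M) λ² + s λ − det M, where s is the sum of the principal 2×2 minors.
tr M = -2 + 4 + 2 = 4.
s = ((-2)·4 − 0²) + ((-2)·2 − 1²) + (4·2 − 4²) = -8 + (-5) + (-8) = -21.
det M (expand along row 1) = (-2)·(-8) − 0·(-4) + 1·(-4) = 12.
Characteristic polynomial: λ³ − 4λ² − 21λ − 12 = 0.
Substitute λ = y + (tr M)/3 = y + 1.333333 to remove the quadratic term: y³ + p·y + q = 0 with p = s − (tr M)²/3 = -26.333333 and q = −2(tr M)³/27 + (tr M)·s/3 − det M = -44.740741.
Three real roots ⇒ use the trigonometric (Viète) form: r = 2√(−p/3) = 5.925463, φ = arccos(3q/(p·r)) = arccos(0.860194) = 0.535147 rad.
y_k = r·cos(φ/3 − 2πk/3) for k = 0, 1, 2 gives y = 5.831438, -2.005179, -3.826259.
λ_k = y_k + 1.333333 gives λ = 7.1648, -0.6718, -2.4929 (check: the sum is 4.0000 = tr M).

Hence λ_max = 7.1648 and λ_min = -2.4929.
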